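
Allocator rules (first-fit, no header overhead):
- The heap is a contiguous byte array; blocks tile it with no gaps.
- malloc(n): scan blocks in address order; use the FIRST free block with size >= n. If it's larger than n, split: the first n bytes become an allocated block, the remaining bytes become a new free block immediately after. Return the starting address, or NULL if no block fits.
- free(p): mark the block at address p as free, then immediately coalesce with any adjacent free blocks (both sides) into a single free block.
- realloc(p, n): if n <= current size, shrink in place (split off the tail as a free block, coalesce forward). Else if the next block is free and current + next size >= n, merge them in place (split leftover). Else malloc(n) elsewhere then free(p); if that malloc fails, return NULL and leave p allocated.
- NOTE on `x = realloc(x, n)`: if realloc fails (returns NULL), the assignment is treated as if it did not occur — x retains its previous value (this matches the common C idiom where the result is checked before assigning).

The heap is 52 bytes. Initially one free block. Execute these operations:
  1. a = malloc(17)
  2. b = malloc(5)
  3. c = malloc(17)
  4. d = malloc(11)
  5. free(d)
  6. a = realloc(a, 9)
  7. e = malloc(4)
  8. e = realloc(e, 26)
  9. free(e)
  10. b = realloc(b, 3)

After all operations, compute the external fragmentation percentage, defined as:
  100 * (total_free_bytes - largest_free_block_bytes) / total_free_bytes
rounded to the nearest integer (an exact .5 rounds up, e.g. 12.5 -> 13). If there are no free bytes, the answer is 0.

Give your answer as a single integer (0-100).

Answer: 43

Derivation:
Op 1: a = malloc(17) -> a = 0; heap: [0-16 ALLOC][17-51 FREE]
Op 2: b = malloc(5) -> b = 17; heap: [0-16 ALLOC][17-21 ALLOC][22-51 FREE]
Op 3: c = malloc(17) -> c = 22; heap: [0-16 ALLOC][17-21 ALLOC][22-38 ALLOC][39-51 FREE]
Op 4: d = malloc(11) -> d = 39; heap: [0-16 ALLOC][17-21 ALLOC][22-38 ALLOC][39-49 ALLOC][50-51 FREE]
Op 5: free(d) -> (freed d); heap: [0-16 ALLOC][17-21 ALLOC][22-38 ALLOC][39-51 FREE]
Op 6: a = realloc(a, 9) -> a = 0; heap: [0-8 ALLOC][9-16 FREE][17-21 ALLOC][22-38 ALLOC][39-51 FREE]
Op 7: e = malloc(4) -> e = 9; heap: [0-8 ALLOC][9-12 ALLOC][13-16 FREE][17-21 ALLOC][22-38 ALLOC][39-51 FREE]
Op 8: e = realloc(e, 26) -> NULL (e unchanged); heap: [0-8 ALLOC][9-12 ALLOC][13-16 FREE][17-21 ALLOC][22-38 ALLOC][39-51 FREE]
Op 9: free(e) -> (freed e); heap: [0-8 ALLOC][9-16 FREE][17-21 ALLOC][22-38 ALLOC][39-51 FREE]
Op 10: b = realloc(b, 3) -> b = 17; heap: [0-8 ALLOC][9-16 FREE][17-19 ALLOC][20-21 FREE][22-38 ALLOC][39-51 FREE]
Free blocks: [8 2 13] total_free=23 largest=13 -> 100*(23-13)/23 = 1000/23 ≈ 43.478 -> rounds to 43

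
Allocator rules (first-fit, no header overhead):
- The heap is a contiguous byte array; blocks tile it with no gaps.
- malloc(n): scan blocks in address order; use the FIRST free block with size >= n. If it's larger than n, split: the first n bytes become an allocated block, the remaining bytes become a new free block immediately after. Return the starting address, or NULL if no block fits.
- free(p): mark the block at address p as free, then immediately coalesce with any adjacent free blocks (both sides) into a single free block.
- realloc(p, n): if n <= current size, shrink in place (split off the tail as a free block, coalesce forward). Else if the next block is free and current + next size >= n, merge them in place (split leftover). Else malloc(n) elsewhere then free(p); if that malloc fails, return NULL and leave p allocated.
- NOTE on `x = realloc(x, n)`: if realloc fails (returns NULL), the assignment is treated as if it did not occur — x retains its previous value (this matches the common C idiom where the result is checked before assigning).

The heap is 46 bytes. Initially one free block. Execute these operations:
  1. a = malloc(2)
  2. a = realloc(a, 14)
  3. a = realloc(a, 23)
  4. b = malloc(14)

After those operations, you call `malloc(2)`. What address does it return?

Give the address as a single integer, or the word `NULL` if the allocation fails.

Answer: 37

Derivation:
Op 1: a = malloc(2) -> a = 0; heap: [0-1 ALLOC][2-45 FREE]
Op 2: a = realloc(a, 14) -> a = 0; heap: [0-13 ALLOC][14-45 FREE]
Op 3: a = realloc(a, 23) -> a = 0; heap: [0-22 ALLOC][23-45 FREE]
Op 4: b = malloc(14) -> b = 23; heap: [0-22 ALLOC][23-36 ALLOC][37-45 FREE]
malloc(2): first-fit scan over [0-22 ALLOC][23-36 ALLOC][37-45 FREE] -> 37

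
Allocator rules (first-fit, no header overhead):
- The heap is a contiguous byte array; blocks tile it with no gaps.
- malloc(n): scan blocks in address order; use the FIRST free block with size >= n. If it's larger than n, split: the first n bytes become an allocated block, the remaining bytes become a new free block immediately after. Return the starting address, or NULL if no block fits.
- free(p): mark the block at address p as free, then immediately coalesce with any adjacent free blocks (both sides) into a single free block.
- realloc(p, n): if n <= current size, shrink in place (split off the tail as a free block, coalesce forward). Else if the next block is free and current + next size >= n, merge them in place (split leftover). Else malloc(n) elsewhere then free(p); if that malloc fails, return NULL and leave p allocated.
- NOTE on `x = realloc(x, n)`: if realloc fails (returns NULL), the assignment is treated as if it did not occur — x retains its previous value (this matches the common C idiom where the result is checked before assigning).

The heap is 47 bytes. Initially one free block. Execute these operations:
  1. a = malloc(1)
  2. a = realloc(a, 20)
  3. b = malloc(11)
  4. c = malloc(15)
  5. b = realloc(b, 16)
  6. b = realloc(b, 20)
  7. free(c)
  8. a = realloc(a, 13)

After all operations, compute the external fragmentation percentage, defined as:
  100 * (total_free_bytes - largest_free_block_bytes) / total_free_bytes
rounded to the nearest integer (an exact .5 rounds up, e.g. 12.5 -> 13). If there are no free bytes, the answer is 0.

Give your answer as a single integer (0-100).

Answer: 30

Derivation:
Op 1: a = malloc(1) -> a = 0; heap: [0-0 ALLOC][1-46 FREE]
Op 2: a = realloc(a, 20) -> a = 0; heap: [0-19 ALLOC][20-46 FREE]
Op 3: b = malloc(11) -> b = 20; heap: [0-19 ALLOC][20-30 ALLOC][31-46 FREE]
Op 4: c = malloc(15) -> c = 31; heap: [0-19 ALLOC][20-30 ALLOC][31-45 ALLOC][46-46 FREE]
Op 5: b = realloc(b, 16) -> NULL (b unchanged); heap: [0-19 ALLOC][20-30 ALLOC][31-45 ALLOC][46-46 FREE]
Op 6: b = realloc(b, 20) -> NULL (b unchanged); heap: [0-19 ALLOC][20-30 ALLOC][31-45 ALLOC][46-46 FREE]
Op 7: free(c) -> (freed c); heap: [0-19 ALLOC][20-30 ALLOC][31-46 FREE]
Op 8: a = realloc(a, 13) -> a = 0; heap: [0-12 ALLOC][13-19 FREE][20-30 ALLOC][31-46 FREE]
Free blocks: [7 16] total_free=23 largest=16 -> 100*(23-16)/23 = 700/23 ≈ 30.435 -> rounds to 30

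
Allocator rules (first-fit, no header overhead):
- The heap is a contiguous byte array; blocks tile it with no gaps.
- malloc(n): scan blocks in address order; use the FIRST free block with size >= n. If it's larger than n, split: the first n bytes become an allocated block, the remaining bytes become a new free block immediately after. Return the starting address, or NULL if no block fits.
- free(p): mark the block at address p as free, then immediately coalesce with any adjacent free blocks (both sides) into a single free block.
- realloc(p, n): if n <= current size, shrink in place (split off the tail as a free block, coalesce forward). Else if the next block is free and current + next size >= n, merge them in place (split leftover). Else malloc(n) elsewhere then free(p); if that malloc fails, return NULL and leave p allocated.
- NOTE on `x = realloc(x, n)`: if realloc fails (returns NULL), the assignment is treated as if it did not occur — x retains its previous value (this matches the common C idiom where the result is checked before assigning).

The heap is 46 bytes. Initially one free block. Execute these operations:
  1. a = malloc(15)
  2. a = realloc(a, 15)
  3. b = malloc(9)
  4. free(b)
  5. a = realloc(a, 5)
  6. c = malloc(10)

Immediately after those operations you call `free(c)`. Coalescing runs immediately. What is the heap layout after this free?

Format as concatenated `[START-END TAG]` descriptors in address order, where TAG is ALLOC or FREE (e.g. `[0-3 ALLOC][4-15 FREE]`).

Answer: [0-4 ALLOC][5-45 FREE]

Derivation:
Op 1: a = malloc(15) -> a = 0; heap: [0-14 ALLOC][15-45 FREE]
Op 2: a = realloc(a, 15) -> a = 0; heap: [0-14 ALLOC][15-45 FREE]
Op 3: b = malloc(9) -> b = 15; heap: [0-14 ALLOC][15-23 ALLOC][24-45 FREE]
Op 4: free(b) -> (freed b); heap: [0-14 ALLOC][15-45 FREE]
Op 5: a = realloc(a, 5) -> a = 0; heap: [0-4 ALLOC][5-45 FREE]
Op 6: c = malloc(10) -> c = 5; heap: [0-4 ALLOC][5-14 ALLOC][15-45 FREE]
free(c): c = 5 -> block [5-14 ALLOC]; mark free, coalesce with adjacent free neighbors -> [0-4 ALLOC][5-45 FREE]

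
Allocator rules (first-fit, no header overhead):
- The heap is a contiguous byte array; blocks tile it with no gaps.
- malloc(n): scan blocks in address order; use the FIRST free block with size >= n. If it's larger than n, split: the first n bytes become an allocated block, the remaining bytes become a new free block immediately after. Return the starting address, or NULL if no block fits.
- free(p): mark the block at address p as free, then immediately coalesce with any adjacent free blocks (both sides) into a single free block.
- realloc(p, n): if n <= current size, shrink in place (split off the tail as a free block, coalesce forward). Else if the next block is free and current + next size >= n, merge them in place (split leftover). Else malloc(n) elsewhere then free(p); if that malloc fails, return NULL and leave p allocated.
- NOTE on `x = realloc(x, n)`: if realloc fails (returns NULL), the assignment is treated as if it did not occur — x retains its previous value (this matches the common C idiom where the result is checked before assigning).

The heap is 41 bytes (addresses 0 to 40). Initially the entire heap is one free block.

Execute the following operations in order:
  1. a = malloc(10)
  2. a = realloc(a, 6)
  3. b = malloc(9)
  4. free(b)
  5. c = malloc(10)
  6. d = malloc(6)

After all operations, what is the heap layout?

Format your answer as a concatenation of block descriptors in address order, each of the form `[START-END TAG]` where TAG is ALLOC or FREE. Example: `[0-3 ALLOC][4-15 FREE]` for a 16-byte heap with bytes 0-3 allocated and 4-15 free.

Op 1: a = malloc(10) -> a = 0; heap: [0-9 ALLOC][10-40 FREE]
Op 2: a = realloc(a, 6) -> a = 0; heap: [0-5 ALLOC][6-40 FREE]
Op 3: b = malloc(9) -> b = 6; heap: [0-5 ALLOC][6-14 ALLOC][15-40 FREE]
Op 4: free(b) -> (freed b); heap: [0-5 ALLOC][6-40 FREE]
Op 5: c = malloc(10) -> c = 6; heap: [0-5 ALLOC][6-15 ALLOC][16-40 FREE]
Op 6: d = malloc(6) -> d = 16; heap: [0-5 ALLOC][6-15 ALLOC][16-21 ALLOC][22-40 FREE]

Answer: [0-5 ALLOC][6-15 ALLOC][16-21 ALLOC][22-40 FREE]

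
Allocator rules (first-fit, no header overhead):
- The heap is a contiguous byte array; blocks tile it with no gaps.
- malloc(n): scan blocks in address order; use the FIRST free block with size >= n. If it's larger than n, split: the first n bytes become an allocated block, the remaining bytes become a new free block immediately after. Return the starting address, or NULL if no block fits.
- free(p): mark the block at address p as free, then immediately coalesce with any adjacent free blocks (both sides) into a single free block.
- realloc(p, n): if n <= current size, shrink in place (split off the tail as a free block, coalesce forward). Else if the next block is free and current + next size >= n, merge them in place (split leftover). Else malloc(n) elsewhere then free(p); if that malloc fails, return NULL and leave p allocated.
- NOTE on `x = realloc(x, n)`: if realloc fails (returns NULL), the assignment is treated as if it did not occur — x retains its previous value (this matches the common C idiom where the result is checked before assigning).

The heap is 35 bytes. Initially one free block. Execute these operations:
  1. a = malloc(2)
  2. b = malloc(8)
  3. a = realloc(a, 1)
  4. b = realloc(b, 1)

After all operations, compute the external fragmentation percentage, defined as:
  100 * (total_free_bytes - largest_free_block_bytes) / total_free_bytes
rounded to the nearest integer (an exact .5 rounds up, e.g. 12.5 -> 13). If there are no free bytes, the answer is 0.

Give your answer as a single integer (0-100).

Op 1: a = malloc(2) -> a = 0; heap: [0-1 ALLOC][2-34 FREE]
Op 2: b = malloc(8) -> b = 2; heap: [0-1 ALLOC][2-9 ALLOC][10-34 FREE]
Op 3: a = realloc(a, 1) -> a = 0; heap: [0-0 ALLOC][1-1 FREE][2-9 ALLOC][10-34 FREE]
Op 4: b = realloc(b, 1) -> b = 2; heap: [0-0 ALLOC][1-1 FREE][2-2 ALLOC][3-34 FREE]
Free blocks: [1 32] total_free=33 largest=32 -> 100*(33-32)/33 = 100/33 ≈ 3.030 -> rounds to 3

Answer: 3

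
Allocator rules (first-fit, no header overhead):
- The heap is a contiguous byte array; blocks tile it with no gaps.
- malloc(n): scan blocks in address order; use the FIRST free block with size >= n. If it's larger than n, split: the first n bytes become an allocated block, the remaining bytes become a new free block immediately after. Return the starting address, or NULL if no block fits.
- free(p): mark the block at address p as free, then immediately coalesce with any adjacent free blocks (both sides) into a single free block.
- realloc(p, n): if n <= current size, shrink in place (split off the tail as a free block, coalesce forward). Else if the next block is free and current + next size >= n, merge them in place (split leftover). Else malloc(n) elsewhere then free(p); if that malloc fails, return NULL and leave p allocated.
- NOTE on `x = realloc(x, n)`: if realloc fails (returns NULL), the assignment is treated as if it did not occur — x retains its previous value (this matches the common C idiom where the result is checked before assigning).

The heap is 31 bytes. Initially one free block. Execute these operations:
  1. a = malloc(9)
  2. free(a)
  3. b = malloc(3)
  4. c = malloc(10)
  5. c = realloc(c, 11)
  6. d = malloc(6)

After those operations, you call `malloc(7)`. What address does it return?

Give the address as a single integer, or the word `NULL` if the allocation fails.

Op 1: a = malloc(9) -> a = 0; heap: [0-8 ALLOC][9-30 FREE]
Op 2: free(a) -> (freed a); heap: [0-30 FREE]
Op 3: b = malloc(3) -> b = 0; heap: [0-2 ALLOC][3-30 FREE]
Op 4: c = malloc(10) -> c = 3; heap: [0-2 ALLOC][3-12 ALLOC][13-30 FREE]
Op 5: c = realloc(c, 11) -> c = 3; heap: [0-2 ALLOC][3-13 ALLOC][14-30 FREE]
Op 6: d = malloc(6) -> d = 14; heap: [0-2 ALLOC][3-13 ALLOC][14-19 ALLOC][20-30 FREE]
malloc(7): first-fit scan over [0-2 ALLOC][3-13 ALLOC][14-19 ALLOC][20-30 FREE] -> 20

Answer: 20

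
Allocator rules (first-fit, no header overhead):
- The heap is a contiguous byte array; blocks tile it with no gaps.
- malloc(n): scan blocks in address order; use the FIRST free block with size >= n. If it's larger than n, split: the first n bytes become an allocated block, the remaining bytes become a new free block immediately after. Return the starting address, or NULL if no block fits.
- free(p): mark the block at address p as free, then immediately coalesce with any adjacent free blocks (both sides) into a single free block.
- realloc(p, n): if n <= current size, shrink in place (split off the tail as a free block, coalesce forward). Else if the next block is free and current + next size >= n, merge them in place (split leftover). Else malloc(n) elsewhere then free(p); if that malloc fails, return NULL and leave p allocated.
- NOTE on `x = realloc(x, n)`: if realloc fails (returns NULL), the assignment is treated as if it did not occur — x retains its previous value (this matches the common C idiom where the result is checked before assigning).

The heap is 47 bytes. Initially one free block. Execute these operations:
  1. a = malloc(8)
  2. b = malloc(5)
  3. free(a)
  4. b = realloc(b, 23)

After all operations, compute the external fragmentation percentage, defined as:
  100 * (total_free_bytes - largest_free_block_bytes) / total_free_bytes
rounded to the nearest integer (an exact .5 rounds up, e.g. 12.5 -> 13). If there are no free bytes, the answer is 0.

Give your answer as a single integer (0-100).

Op 1: a = malloc(8) -> a = 0; heap: [0-7 ALLOC][8-46 FREE]
Op 2: b = malloc(5) -> b = 8; heap: [0-7 ALLOC][8-12 ALLOC][13-46 FREE]
Op 3: free(a) -> (freed a); heap: [0-7 FREE][8-12 ALLOC][13-46 FREE]
Op 4: b = realloc(b, 23) -> b = 8; heap: [0-7 FREE][8-30 ALLOC][31-46 FREE]
Free blocks: [8 16] total_free=24 largest=16 -> 100*(24-16)/24 = 800/24 ≈ 33.333 -> rounds to 33

Answer: 33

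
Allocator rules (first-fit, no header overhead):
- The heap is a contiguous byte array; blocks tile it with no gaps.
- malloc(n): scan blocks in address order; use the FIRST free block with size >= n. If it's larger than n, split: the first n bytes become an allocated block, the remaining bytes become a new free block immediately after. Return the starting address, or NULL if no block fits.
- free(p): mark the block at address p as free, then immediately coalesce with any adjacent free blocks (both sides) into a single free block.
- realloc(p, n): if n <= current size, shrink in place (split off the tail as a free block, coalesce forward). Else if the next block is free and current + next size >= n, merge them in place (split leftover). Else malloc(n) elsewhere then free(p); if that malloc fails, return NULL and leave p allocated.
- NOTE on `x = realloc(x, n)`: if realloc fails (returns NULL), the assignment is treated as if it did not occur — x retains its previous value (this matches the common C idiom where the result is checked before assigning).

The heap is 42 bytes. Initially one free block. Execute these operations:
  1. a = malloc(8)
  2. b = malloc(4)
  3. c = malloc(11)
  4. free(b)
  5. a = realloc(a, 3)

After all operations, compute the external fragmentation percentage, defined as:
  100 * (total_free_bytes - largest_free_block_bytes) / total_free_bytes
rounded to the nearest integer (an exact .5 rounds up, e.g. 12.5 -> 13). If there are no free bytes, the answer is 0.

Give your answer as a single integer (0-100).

Op 1: a = malloc(8) -> a = 0; heap: [0-7 ALLOC][8-41 FREE]
Op 2: b = malloc(4) -> b = 8; heap: [0-7 ALLOC][8-11 ALLOC][12-41 FREE]
Op 3: c = malloc(11) -> c = 12; heap: [0-7 ALLOC][8-11 ALLOC][12-22 ALLOC][23-41 FREE]
Op 4: free(b) -> (freed b); heap: [0-7 ALLOC][8-11 FREE][12-22 ALLOC][23-41 FREE]
Op 5: a = realloc(a, 3) -> a = 0; heap: [0-2 ALLOC][3-11 FREE][12-22 ALLOC][23-41 FREE]
Free blocks: [9 19] total_free=28 largest=19 -> 100*(28-19)/28 = 900/28 ≈ 32.143 -> rounds to 32

Answer: 32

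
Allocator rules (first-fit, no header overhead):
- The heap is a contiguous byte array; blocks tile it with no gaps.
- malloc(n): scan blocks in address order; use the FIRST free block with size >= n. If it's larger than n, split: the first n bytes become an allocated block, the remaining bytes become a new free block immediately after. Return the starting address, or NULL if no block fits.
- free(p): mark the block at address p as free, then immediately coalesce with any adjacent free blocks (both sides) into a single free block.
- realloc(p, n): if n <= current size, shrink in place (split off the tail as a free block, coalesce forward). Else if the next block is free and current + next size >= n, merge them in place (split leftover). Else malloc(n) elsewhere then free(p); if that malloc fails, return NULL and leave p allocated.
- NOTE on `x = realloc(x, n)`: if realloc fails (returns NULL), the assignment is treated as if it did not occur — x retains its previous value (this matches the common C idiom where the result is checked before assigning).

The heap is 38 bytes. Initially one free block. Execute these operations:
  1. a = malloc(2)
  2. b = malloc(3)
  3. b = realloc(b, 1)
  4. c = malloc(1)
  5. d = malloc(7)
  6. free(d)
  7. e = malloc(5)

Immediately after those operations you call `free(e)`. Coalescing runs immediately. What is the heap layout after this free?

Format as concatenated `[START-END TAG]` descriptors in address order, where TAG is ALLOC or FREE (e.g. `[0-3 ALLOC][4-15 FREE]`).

Op 1: a = malloc(2) -> a = 0; heap: [0-1 ALLOC][2-37 FREE]
Op 2: b = malloc(3) -> b = 2; heap: [0-1 ALLOC][2-4 ALLOC][5-37 FREE]
Op 3: b = realloc(b, 1) -> b = 2; heap: [0-1 ALLOC][2-2 ALLOC][3-37 FREE]
Op 4: c = malloc(1) -> c = 3; heap: [0-1 ALLOC][2-2 ALLOC][3-3 ALLOC][4-37 FREE]
Op 5: d = malloc(7) -> d = 4; heap: [0-1 ALLOC][2-2 ALLOC][3-3 ALLOC][4-10 ALLOC][11-37 FREE]
Op 6: free(d) -> (freed d); heap: [0-1 ALLOC][2-2 ALLOC][3-3 ALLOC][4-37 FREE]
Op 7: e = malloc(5) -> e = 4; heap: [0-1 ALLOC][2-2 ALLOC][3-3 ALLOC][4-8 ALLOC][9-37 FREE]
free(e): e = 4 -> block [4-8 ALLOC]; mark free, coalesce with adjacent free neighbors -> [0-1 ALLOC][2-2 ALLOC][3-3 ALLOC][4-37 FREE]

Answer: [0-1 ALLOC][2-2 ALLOC][3-3 ALLOC][4-37 FREE]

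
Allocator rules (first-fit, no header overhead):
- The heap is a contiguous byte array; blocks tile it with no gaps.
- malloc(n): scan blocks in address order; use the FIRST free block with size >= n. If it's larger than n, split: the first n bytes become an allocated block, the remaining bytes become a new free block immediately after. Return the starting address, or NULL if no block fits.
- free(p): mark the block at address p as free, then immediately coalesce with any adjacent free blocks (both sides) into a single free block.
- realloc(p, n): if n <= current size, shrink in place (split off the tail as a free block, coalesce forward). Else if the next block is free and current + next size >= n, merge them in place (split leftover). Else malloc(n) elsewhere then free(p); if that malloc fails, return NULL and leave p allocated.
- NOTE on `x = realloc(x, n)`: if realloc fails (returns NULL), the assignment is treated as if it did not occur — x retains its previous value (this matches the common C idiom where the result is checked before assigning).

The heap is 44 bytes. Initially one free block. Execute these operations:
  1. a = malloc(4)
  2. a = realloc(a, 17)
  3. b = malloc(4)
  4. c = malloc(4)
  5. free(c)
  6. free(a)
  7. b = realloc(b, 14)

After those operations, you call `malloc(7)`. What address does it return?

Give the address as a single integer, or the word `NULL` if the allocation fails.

Op 1: a = malloc(4) -> a = 0; heap: [0-3 ALLOC][4-43 FREE]
Op 2: a = realloc(a, 17) -> a = 0; heap: [0-16 ALLOC][17-43 FREE]
Op 3: b = malloc(4) -> b = 17; heap: [0-16 ALLOC][17-20 ALLOC][21-43 FREE]
Op 4: c = malloc(4) -> c = 21; heap: [0-16 ALLOC][17-20 ALLOC][21-24 ALLOC][25-43 FREE]
Op 5: free(c) -> (freed c); heap: [0-16 ALLOC][17-20 ALLOC][21-43 FREE]
Op 6: free(a) -> (freed a); heap: [0-16 FREE][17-20 ALLOC][21-43 FREE]
Op 7: b = realloc(b, 14) -> b = 17; heap: [0-16 FREE][17-30 ALLOC][31-43 FREE]
malloc(7): first-fit scan over [0-16 FREE][17-30 ALLOC][31-43 FREE] -> 0

Answer: 0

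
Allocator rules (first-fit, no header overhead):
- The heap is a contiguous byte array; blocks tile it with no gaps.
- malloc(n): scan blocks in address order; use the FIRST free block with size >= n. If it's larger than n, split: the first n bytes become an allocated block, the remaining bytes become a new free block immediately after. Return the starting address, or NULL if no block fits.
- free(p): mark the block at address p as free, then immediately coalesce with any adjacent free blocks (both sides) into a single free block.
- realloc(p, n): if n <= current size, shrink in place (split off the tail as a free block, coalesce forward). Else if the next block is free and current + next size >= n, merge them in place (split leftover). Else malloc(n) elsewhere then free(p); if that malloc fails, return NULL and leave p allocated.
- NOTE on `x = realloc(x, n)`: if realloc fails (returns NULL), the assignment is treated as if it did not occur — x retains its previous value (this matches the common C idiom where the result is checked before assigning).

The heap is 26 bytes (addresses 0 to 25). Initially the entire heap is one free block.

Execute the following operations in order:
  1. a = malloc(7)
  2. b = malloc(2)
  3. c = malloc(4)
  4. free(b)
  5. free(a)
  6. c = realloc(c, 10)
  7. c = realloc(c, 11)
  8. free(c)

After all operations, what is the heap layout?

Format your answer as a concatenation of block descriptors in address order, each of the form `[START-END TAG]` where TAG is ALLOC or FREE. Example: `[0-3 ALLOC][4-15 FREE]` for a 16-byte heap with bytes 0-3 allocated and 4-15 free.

Answer: [0-25 FREE]

Derivation:
Op 1: a = malloc(7) -> a = 0; heap: [0-6 ALLOC][7-25 FREE]
Op 2: b = malloc(2) -> b = 7; heap: [0-6 ALLOC][7-8 ALLOC][9-25 FREE]
Op 3: c = malloc(4) -> c = 9; heap: [0-6 ALLOC][7-8 ALLOC][9-12 ALLOC][13-25 FREE]
Op 4: free(b) -> (freed b); heap: [0-6 ALLOC][7-8 FREE][9-12 ALLOC][13-25 FREE]
Op 5: free(a) -> (freed a); heap: [0-8 FREE][9-12 ALLOC][13-25 FREE]
Op 6: c = realloc(c, 10) -> c = 9; heap: [0-8 FREE][9-18 ALLOC][19-25 FREE]
Op 7: c = realloc(c, 11) -> c = 9; heap: [0-8 FREE][9-19 ALLOC][20-25 FREE]
Op 8: free(c) -> (freed c); heap: [0-25 FREE]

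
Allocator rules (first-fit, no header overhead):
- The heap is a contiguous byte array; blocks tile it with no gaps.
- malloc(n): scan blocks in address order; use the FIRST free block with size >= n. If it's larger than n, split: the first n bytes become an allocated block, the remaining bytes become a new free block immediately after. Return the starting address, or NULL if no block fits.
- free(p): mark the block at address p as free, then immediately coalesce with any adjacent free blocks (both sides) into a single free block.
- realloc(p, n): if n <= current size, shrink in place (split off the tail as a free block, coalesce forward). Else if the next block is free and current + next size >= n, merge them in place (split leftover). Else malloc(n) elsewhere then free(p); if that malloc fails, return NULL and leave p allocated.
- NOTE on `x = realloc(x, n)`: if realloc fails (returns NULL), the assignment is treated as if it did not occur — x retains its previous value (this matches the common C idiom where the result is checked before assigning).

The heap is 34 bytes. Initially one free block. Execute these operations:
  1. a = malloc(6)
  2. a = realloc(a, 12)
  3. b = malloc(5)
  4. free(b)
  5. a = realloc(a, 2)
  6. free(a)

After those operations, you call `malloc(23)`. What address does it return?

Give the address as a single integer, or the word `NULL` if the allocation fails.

Op 1: a = malloc(6) -> a = 0; heap: [0-5 ALLOC][6-33 FREE]
Op 2: a = realloc(a, 12) -> a = 0; heap: [0-11 ALLOC][12-33 FREE]
Op 3: b = malloc(5) -> b = 12; heap: [0-11 ALLOC][12-16 ALLOC][17-33 FREE]
Op 4: free(b) -> (freed b); heap: [0-11 ALLOC][12-33 FREE]
Op 5: a = realloc(a, 2) -> a = 0; heap: [0-1 ALLOC][2-33 FREE]
Op 6: free(a) -> (freed a); heap: [0-33 FREE]
malloc(23): first-fit scan over [0-33 FREE] -> 0

Answer: 0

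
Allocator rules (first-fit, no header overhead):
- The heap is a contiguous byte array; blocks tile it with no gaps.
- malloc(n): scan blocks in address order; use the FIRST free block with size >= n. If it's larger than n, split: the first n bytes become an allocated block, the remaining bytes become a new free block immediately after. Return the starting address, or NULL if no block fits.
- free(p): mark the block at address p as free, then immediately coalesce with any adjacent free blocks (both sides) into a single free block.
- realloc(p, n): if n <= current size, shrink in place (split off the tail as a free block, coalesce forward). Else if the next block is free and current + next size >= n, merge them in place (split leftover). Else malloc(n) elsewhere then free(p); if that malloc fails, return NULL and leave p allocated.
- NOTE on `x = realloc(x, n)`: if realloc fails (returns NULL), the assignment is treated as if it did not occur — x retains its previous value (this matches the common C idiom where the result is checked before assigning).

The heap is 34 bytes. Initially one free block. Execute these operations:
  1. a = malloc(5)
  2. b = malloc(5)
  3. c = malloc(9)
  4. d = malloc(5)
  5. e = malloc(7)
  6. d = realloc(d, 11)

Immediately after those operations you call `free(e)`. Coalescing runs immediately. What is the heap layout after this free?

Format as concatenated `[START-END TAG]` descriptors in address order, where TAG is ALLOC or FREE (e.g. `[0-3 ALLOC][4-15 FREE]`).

Answer: [0-4 ALLOC][5-9 ALLOC][10-18 ALLOC][19-23 ALLOC][24-33 FREE]

Derivation:
Op 1: a = malloc(5) -> a = 0; heap: [0-4 ALLOC][5-33 FREE]
Op 2: b = malloc(5) -> b = 5; heap: [0-4 ALLOC][5-9 ALLOC][10-33 FREE]
Op 3: c = malloc(9) -> c = 10; heap: [0-4 ALLOC][5-9 ALLOC][10-18 ALLOC][19-33 FREE]
Op 4: d = malloc(5) -> d = 19; heap: [0-4 ALLOC][5-9 ALLOC][10-18 ALLOC][19-23 ALLOC][24-33 FREE]
Op 5: e = malloc(7) -> e = 24; heap: [0-4 ALLOC][5-9 ALLOC][10-18 ALLOC][19-23 ALLOC][24-30 ALLOC][31-33 FREE]
Op 6: d = realloc(d, 11) -> NULL (d unchanged); heap: [0-4 ALLOC][5-9 ALLOC][10-18 ALLOC][19-23 ALLOC][24-30 ALLOC][31-33 FREE]
free(e): e = 24 -> block [24-30 ALLOC]; mark free, coalesce with adjacent free neighbors -> [0-4 ALLOC][5-9 ALLOC][10-18 ALLOC][19-23 ALLOC][24-33 FREE]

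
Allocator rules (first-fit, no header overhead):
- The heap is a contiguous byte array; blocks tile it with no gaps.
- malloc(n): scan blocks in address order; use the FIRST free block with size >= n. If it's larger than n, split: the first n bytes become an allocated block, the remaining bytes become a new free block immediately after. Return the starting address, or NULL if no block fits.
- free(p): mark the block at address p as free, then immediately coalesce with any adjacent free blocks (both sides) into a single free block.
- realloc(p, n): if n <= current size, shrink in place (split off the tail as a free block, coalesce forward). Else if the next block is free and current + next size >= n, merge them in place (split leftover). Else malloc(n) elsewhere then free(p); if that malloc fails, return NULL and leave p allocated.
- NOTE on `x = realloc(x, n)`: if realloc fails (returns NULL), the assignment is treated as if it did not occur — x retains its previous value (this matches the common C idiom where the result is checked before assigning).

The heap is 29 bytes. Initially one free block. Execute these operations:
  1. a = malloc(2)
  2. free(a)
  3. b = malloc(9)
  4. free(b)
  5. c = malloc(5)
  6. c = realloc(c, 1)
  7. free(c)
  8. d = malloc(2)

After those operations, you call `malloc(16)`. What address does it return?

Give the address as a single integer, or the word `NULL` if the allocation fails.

Op 1: a = malloc(2) -> a = 0; heap: [0-1 ALLOC][2-28 FREE]
Op 2: free(a) -> (freed a); heap: [0-28 FREE]
Op 3: b = malloc(9) -> b = 0; heap: [0-8 ALLOC][9-28 FREE]
Op 4: free(b) -> (freed b); heap: [0-28 FREE]
Op 5: c = malloc(5) -> c = 0; heap: [0-4 ALLOC][5-28 FREE]
Op 6: c = realloc(c, 1) -> c = 0; heap: [0-0 ALLOC][1-28 FREE]
Op 7: free(c) -> (freed c); heap: [0-28 FREE]
Op 8: d = malloc(2) -> d = 0; heap: [0-1 ALLOC][2-28 FREE]
malloc(16): first-fit scan over [0-1 ALLOC][2-28 FREE] -> 2

Answer: 2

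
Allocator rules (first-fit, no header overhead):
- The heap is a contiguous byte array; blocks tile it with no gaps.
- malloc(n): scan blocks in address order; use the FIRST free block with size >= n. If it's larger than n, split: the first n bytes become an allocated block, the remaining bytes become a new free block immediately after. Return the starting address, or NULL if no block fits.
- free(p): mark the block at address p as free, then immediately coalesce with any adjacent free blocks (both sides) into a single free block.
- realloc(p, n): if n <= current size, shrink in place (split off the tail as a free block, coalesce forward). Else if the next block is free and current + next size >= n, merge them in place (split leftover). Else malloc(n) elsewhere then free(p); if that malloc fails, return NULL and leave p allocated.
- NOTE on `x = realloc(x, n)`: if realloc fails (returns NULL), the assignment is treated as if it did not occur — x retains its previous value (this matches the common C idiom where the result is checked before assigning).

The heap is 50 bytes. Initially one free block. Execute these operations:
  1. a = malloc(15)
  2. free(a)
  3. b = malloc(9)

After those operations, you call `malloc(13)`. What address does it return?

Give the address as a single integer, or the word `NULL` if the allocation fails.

Op 1: a = malloc(15) -> a = 0; heap: [0-14 ALLOC][15-49 FREE]
Op 2: free(a) -> (freed a); heap: [0-49 FREE]
Op 3: b = malloc(9) -> b = 0; heap: [0-8 ALLOC][9-49 FREE]
malloc(13): first-fit scan over [0-8 ALLOC][9-49 FREE] -> 9

Answer: 9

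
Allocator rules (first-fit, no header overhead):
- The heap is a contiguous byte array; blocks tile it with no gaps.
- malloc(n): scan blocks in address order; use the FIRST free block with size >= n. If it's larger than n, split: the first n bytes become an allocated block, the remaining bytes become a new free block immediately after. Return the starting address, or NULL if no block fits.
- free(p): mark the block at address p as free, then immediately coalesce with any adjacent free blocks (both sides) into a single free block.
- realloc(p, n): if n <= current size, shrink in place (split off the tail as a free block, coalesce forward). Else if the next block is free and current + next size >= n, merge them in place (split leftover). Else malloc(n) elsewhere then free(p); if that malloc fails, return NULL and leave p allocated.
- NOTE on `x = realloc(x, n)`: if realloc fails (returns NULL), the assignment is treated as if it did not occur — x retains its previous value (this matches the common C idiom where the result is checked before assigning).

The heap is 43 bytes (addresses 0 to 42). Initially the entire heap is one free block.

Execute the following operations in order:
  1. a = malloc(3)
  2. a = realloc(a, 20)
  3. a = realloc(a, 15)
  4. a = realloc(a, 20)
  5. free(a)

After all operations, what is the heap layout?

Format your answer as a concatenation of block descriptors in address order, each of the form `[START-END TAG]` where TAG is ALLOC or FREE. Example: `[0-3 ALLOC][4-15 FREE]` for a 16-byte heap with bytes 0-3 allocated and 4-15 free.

Answer: [0-42 FREE]

Derivation:
Op 1: a = malloc(3) -> a = 0; heap: [0-2 ALLOC][3-42 FREE]
Op 2: a = realloc(a, 20) -> a = 0; heap: [0-19 ALLOC][20-42 FREE]
Op 3: a = realloc(a, 15) -> a = 0; heap: [0-14 ALLOC][15-42 FREE]
Op 4: a = realloc(a, 20) -> a = 0; heap: [0-19 ALLOC][20-42 FREE]
Op 5: free(a) -> (freed a); heap: [0-42 FREE]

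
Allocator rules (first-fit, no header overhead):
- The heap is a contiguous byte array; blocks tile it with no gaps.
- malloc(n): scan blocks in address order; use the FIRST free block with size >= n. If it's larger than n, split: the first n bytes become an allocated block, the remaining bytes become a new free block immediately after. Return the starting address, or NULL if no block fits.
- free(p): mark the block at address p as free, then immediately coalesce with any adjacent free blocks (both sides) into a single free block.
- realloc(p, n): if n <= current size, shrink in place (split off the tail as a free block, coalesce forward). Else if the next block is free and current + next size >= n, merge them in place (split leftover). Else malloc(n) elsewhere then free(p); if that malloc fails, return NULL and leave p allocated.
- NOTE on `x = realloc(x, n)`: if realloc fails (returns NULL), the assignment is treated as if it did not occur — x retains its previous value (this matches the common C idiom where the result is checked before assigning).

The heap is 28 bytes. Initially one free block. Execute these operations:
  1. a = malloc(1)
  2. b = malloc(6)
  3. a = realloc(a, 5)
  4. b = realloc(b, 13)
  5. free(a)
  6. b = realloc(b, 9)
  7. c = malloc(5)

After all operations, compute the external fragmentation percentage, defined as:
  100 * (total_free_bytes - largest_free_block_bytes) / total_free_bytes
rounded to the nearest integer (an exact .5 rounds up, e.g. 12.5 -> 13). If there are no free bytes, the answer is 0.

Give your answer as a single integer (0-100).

Op 1: a = malloc(1) -> a = 0; heap: [0-0 ALLOC][1-27 FREE]
Op 2: b = malloc(6) -> b = 1; heap: [0-0 ALLOC][1-6 ALLOC][7-27 FREE]
Op 3: a = realloc(a, 5) -> a = 7; heap: [0-0 FREE][1-6 ALLOC][7-11 ALLOC][12-27 FREE]
Op 4: b = realloc(b, 13) -> b = 12; heap: [0-6 FREE][7-11 ALLOC][12-24 ALLOC][25-27 FREE]
Op 5: free(a) -> (freed a); heap: [0-11 FREE][12-24 ALLOC][25-27 FREE]
Op 6: b = realloc(b, 9) -> b = 12; heap: [0-11 FREE][12-20 ALLOC][21-27 FREE]
Op 7: c = malloc(5) -> c = 0; heap: [0-4 ALLOC][5-11 FREE][12-20 ALLOC][21-27 FREE]
Free blocks: [7 7] total_free=14 largest=7 -> 100*(14-7)/14 = 700/14 = 50

Answer: 50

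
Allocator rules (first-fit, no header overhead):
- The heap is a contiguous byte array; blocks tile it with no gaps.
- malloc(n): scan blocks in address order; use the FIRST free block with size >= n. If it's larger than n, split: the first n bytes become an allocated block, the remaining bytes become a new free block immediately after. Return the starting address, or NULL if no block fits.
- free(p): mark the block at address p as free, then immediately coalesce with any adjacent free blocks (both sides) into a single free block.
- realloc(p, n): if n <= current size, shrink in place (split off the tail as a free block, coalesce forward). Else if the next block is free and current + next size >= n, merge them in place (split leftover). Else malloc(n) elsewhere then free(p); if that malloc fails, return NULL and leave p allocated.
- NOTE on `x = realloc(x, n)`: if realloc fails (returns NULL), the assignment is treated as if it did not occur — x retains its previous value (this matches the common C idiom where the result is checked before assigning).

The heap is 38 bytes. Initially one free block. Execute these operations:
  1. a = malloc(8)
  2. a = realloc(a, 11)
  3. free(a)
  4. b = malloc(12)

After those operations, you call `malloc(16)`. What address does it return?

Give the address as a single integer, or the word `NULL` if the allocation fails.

Op 1: a = malloc(8) -> a = 0; heap: [0-7 ALLOC][8-37 FREE]
Op 2: a = realloc(a, 11) -> a = 0; heap: [0-10 ALLOC][11-37 FREE]
Op 3: free(a) -> (freed a); heap: [0-37 FREE]
Op 4: b = malloc(12) -> b = 0; heap: [0-11 ALLOC][12-37 FREE]
malloc(16): first-fit scan over [0-11 ALLOC][12-37 FREE] -> 12

Answer: 12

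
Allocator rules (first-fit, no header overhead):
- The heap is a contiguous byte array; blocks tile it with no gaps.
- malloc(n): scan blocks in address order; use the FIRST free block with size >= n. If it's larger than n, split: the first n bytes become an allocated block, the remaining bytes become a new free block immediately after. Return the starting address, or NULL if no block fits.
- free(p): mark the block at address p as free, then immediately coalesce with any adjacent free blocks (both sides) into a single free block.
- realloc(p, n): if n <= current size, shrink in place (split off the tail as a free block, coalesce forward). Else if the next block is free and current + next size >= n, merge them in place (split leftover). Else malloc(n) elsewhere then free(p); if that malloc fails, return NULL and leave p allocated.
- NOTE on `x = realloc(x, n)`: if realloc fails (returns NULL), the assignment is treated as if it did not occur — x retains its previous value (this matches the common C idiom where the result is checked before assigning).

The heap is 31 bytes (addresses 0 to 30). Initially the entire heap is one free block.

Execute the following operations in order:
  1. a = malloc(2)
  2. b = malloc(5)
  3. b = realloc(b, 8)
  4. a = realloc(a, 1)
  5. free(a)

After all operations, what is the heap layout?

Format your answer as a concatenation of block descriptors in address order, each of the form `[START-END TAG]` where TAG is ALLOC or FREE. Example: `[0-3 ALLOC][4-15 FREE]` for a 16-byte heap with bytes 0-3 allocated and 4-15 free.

Answer: [0-1 FREE][2-9 ALLOC][10-30 FREE]

Derivation:
Op 1: a = malloc(2) -> a = 0; heap: [0-1 ALLOC][2-30 FREE]
Op 2: b = malloc(5) -> b = 2; heap: [0-1 ALLOC][2-6 ALLOC][7-30 FREE]
Op 3: b = realloc(b, 8) -> b = 2; heap: [0-1 ALLOC][2-9 ALLOC][10-30 FREE]
Op 4: a = realloc(a, 1) -> a = 0; heap: [0-0 ALLOC][1-1 FREE][2-9 ALLOC][10-30 FREE]
Op 5: free(a) -> (freed a); heap: [0-1 FREE][2-9 ALLOC][10-30 FREE]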